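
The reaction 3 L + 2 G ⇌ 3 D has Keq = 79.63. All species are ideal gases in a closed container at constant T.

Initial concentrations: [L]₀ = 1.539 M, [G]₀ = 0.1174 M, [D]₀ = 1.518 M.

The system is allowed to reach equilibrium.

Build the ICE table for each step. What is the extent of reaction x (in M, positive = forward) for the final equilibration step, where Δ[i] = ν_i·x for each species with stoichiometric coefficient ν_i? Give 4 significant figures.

x = 0.002875 M

Q₀ = 69.62 vs Keq = 79.63 ⇒ Q<K, forward
Step 1:
                  L         G         D
  I           1.539    0.1174     1.518
  C       -0.008624 -0.005749  0.008624
  E            1.53    0.1117     1.527
  solve Keq expr → x = 0.002875; check Q = 79.63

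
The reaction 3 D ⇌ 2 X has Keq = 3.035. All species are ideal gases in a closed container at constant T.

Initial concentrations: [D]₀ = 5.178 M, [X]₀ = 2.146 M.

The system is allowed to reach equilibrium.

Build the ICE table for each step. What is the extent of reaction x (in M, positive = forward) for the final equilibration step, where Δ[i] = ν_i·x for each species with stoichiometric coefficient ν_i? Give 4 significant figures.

x = 1.111 M

Q₀ = 0.03317 vs Keq = 3.035 ⇒ Q<K, forward
Step 1:
                   D          X
  Initial      5.178      2.146
  Change      -3.333      2.222
  Equil        1.845      4.368
  solve Keq expr → x = 1.111; check Q = 3.035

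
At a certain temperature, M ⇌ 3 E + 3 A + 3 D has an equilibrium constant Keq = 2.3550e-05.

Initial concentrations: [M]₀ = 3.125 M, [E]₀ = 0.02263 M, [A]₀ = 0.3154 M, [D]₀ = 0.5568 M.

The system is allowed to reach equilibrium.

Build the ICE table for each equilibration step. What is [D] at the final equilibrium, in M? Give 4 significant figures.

Q₀ = 2.0086e-08 vs Keq = 2.3550e-05 ⇒ Q<K, forward
Step 1:
                  M         E         A         D
  Initial     3.125   0.02263    0.3154    0.5568
  Change   -0.03978    0.1193    0.1193    0.1193
  Equil       3.085     0.142    0.4347    0.6761
  solve Keq expr → x = 0.03978; check Q = 2.3550e-05

[D]_eq = 0.6761 M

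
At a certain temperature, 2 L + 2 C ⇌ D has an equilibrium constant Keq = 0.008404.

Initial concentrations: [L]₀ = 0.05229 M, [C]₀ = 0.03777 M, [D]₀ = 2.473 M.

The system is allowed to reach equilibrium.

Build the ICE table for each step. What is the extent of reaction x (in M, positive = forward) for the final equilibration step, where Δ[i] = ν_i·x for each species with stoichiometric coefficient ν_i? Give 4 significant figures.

x = -1.582 M

Q₀ = 6.3401e+05 vs Keq = 0.008404 ⇒ Q>K, reverse
Step 1:
                    L           C           D
  I           0.05229     0.03777       2.473
  C             3.164       3.164      -1.582
  E             3.216       3.202      0.8911
  solve Keq expr → x = -1.582; check Q = 0.008404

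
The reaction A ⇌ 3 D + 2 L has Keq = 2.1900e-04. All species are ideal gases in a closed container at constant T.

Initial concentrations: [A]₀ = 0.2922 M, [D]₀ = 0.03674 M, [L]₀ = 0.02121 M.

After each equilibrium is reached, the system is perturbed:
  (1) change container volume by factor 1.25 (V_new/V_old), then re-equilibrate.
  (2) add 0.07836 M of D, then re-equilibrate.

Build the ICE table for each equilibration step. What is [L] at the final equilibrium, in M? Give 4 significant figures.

[L]_eq = 0.07646 M

Q₀ = 7.6352e-08 vs Keq = 2.1900e-04 ⇒ Q<K, forward
Step 1:
                    A           D           L
  init         0.2922     0.03674     0.02121
  Δ          -0.04344      0.1303     0.08688
  eq           0.2488      0.1671      0.1081
  solve Keq expr → x = 0.04344; check Q = 2.1900e-04
Then change container volume by factor 1.25 (V_new/V_old).
Step 2:
                    A           D           L
  init          0.199      0.1337     0.08647
  Δ         -0.008164     0.02449     0.01633
  eq           0.1908      0.1581      0.1028
  solve Keq expr → x = 0.008164; check Q = 2.1900e-04
Then add 0.07836 M of D.
Step 3:
                    A           D           L
  init         0.1908      0.2365      0.1028
  Δ           0.01317    -0.03952    -0.02634
  eq            0.204       0.197     0.07646
  solve Keq expr → x = -0.01317; check Q = 2.1900e-04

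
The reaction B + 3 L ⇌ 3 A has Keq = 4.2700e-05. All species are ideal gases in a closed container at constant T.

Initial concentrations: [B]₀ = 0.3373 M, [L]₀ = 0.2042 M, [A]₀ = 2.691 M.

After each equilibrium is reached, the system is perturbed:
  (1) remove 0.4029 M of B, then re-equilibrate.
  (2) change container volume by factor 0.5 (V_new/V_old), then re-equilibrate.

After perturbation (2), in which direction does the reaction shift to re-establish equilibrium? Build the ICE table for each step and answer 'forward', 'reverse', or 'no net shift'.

Q₀ = 6785 vs Keq = 4.2700e-05 ⇒ Q>K, reverse
Step 1:
                    B           L           A
  Initial      0.3373      0.2042       2.691
  Change       0.8624       2.587      -2.587
  Equil           1.2       2.792      0.1037
  solve Keq expr → x = -0.8624; check Q = 4.2700e-05
Then remove 0.4029 M of B.
Step 2:
                    B           L           A
  Initial      0.7968       2.792      0.1037
  Change     0.004217     0.01265    -0.01265
  Equil        0.8011       2.804     0.09103
  solve Keq expr → x = -0.004217; check Q = 4.2700e-05
Then change container volume by factor 0.5 (V_new/V_old).
Step 3:
                    B           L           A
  Initial       1.602       5.608      0.1821
  Change     -0.01493    -0.04478     0.04478
  Equil         1.587       5.564      0.2268
  solve Keq expr → x = 0.01493; check Q = 4.2700e-05

Direction: forward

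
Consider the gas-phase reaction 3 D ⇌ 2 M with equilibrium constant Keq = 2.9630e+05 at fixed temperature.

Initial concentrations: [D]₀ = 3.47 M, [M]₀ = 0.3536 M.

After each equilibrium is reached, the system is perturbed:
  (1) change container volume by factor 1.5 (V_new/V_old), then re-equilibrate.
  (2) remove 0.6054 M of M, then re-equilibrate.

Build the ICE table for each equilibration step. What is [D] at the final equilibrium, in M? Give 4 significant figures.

[D]_eq = 0.01657 M

Q₀ = 0.002993 vs Keq = 2.9630e+05 ⇒ Q<K, forward
Step 1:
                  D         M
  I            3.47    0.3536
  C          -3.441     2.294
  E         0.02871     2.648
  solve Keq expr → x = 1.147; check Q = 2.9630e+05
Then change container volume by factor 1.5 (V_new/V_old).
Step 2:
                  D         M
  I         0.01914     1.765
  C        0.002755 -0.001836
  E         0.02189     1.763
  solve Keq expr → x = -9.1817e-04; check Q = 2.9630e+05
Then remove 0.6054 M of M.
Step 3:
                  D         M
  I         0.02189     1.158
  C       -0.005319  0.003546
  E         0.01657     1.162
  solve Keq expr → x = 0.001773; check Q = 2.9630e+05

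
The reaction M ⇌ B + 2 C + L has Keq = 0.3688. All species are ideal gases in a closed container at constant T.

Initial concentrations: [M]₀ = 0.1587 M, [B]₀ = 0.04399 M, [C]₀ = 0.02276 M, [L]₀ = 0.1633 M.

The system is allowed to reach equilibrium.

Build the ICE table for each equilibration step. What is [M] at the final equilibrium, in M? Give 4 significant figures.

[M]_eq = 0.01502 M

Q₀ = 2.3448e-05 vs Keq = 0.3688 ⇒ Q<K, forward
Step 1:
                   M          B          C          L
  Initial     0.1587    0.04399    0.02276     0.1633
  Change     -0.1437     0.1437     0.2874     0.1437
  Equil      0.01502     0.1877     0.3101      0.307
  solve Keq expr → x = 0.1437; check Q = 0.3688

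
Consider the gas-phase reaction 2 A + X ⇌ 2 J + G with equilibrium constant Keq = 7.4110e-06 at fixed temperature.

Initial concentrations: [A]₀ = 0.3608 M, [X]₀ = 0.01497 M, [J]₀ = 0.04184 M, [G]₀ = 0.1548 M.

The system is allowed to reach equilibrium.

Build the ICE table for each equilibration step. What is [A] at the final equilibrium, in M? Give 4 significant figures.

Q₀ = 0.1391 vs Keq = 7.4110e-06 ⇒ Q>K, reverse
Step 1:
                  A         X         J         G
  Initial    0.3608   0.01497   0.04184    0.1548
  Change    0.04128   0.02064  -0.04128  -0.02064
  Equil      0.4021   0.03561 5.6391e-04    0.1342
  solve Keq expr → x = -0.02064; check Q = 7.4110e-06

[A]_eq = 0.4021 M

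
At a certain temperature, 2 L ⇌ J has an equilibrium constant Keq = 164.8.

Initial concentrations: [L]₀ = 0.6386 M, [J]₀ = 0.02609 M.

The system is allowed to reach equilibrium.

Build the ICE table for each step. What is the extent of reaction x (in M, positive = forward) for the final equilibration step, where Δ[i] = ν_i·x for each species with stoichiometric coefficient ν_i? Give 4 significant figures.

x = 0.2972 M

Q₀ = 0.06398 vs Keq = 164.8 ⇒ Q<K, forward
Step 1:
                    L           J
  I            0.6386     0.02609
  C           -0.5943      0.2972
  E           0.04429      0.3232
  solve Keq expr → x = 0.2972; check Q = 164.8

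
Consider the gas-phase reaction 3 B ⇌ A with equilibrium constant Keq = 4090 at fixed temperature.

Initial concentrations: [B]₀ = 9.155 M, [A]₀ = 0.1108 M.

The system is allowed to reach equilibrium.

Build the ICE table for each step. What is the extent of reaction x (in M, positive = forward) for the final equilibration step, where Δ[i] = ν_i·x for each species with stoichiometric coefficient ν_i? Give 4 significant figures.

x = 3.021 M

Q₀ = 1.4440e-04 vs Keq = 4090 ⇒ Q<K, forward
Step 1:
                    B           A
  I             9.155      0.1108
  C            -9.064       3.021
  E           0.09149       3.132
  solve Keq expr → x = 3.021; check Q = 4090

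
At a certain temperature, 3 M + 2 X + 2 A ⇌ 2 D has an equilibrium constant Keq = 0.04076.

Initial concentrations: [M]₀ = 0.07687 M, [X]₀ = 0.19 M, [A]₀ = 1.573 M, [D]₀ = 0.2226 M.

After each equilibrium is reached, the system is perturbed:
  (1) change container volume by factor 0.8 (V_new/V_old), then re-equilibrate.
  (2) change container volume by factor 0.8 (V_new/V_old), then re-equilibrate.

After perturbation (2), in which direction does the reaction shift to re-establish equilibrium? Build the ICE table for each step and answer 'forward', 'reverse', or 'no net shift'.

Q₀ = 1221 vs Keq = 0.04076 ⇒ Q>K, reverse
Step 1:
                   M          X          A          D
  I          0.07687       0.19      1.573     0.2226
  C           0.2887     0.1925     0.1925    -0.1925
  E           0.3656     0.3825      1.765    0.03013
  solve Keq expr → x = -0.09623; check Q = 0.04076
Then change container volume by factor 0.8 (V_new/V_old).
Step 2:
                   M          X          A          D
  I            0.457     0.4781      2.207    0.03767
  C         -0.02871   -0.01914   -0.01914    0.01914
  E           0.4283     0.4589      2.188    0.05681
  solve Keq expr → x = 0.009571; check Q = 0.04076
Then change container volume by factor 0.8 (V_new/V_old).
Step 3:
                   M          X          A          D
  I           0.5353     0.5737      2.735    0.07101
  C         -0.04581   -0.03054   -0.03054    0.03054
  E           0.4895     0.5431      2.704     0.1015
  solve Keq expr → x = 0.01527; check Q = 0.04076

Direction: forward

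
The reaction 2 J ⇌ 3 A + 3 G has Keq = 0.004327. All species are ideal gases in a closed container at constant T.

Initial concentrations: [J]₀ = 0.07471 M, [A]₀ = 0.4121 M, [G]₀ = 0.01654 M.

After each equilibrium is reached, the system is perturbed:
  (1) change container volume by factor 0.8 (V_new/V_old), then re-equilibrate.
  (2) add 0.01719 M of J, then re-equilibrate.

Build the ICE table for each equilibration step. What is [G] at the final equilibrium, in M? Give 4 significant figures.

Q₀ = 5.6736e-05 vs Keq = 0.004327 ⇒ Q<K, forward
Step 1:
                   J          A          G
  Initial    0.07471     0.4121    0.01654
  Change    -0.02283    0.03424    0.03424
  Equil      0.05188     0.4463    0.05078
  solve Keq expr → x = 0.01141; check Q = 0.004327
Then change container volume by factor 0.8 (V_new/V_old).
Step 2:
                   J          A          G
  Initial    0.06485     0.5579    0.06348
  Change    0.007724   -0.01159   -0.01159
  Equil      0.07257     0.5463    0.05189
  solve Keq expr → x = -0.003862; check Q = 0.004327
Then add 0.01719 M of J.
Step 3:
                   J          A          G
  Initial    0.08976     0.5463    0.05189
  Change   -0.003753    0.00563    0.00563
  Equil      0.08601      0.552    0.05752
  solve Keq expr → x = 0.001877; check Q = 0.004327

[G]_eq = 0.05752 M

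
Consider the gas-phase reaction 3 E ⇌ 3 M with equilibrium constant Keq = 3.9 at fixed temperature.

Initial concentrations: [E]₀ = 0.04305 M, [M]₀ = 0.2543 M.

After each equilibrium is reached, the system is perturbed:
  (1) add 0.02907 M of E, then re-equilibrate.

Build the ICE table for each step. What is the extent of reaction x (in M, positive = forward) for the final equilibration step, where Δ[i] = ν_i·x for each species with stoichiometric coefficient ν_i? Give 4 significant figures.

Q₀ = 206.1 vs Keq = 3.9 ⇒ Q>K, reverse
Step 1:
                   E          M
  I          0.04305     0.2543
  C          0.07247   -0.07247
  E           0.1155     0.1818
  solve Keq expr → x = -0.02416; check Q = 3.9
Then add 0.02907 M of E.
Step 2:
                   E          M
  I           0.1446     0.1818
  C         -0.01778    0.01778
  E           0.1268     0.1996
  solve Keq expr → x = 0.005926; check Q = 3.9

x = 0.005926 M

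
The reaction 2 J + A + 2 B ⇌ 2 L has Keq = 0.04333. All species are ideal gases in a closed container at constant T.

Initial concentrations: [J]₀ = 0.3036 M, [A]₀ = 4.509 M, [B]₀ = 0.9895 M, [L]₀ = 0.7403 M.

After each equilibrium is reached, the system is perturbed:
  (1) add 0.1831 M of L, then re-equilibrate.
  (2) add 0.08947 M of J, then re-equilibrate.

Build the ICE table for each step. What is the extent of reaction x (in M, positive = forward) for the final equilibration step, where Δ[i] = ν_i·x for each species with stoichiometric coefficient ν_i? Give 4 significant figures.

x = 0.01421 M

Q₀ = 1.347 vs Keq = 0.04333 ⇒ Q>K, reverse
Step 1:
                    J           A           B           L
  Initial      0.3036       4.509      0.9895      0.7403
  Change       0.3479      0.1739      0.3479     -0.3479
  Equil        0.6515       4.683       1.337      0.3924
  solve Keq expr → x = -0.1739; check Q = 0.04333
Then add 0.1831 M of L.
Step 2:
                    J           A           B           L
  Initial      0.6515       4.683       1.337      0.5755
  Change      0.09325     0.04663     0.09325    -0.09325
  Equil        0.7447        4.73       1.431      0.4823
  solve Keq expr → x = -0.04663; check Q = 0.04333
Then add 0.08947 M of J.
Step 3:
                    J           A           B           L
  Initial      0.8342        4.73       1.431      0.4823
  Change     -0.02841    -0.01421    -0.02841     0.02841
  Equil        0.8058       4.715       1.402      0.5107
  solve Keq expr → x = 0.01421; check Q = 0.04333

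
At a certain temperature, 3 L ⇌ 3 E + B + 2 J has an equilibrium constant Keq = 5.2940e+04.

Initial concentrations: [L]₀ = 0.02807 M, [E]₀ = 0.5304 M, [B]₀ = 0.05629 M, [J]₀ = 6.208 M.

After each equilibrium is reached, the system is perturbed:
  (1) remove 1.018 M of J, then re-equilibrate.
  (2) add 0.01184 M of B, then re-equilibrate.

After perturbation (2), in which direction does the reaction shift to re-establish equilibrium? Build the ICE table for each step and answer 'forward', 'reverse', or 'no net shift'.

Q₀ = 1.4636e+04 vs Keq = 5.2940e+04 ⇒ Q<K, forward
Step 1:
                    L           E           B           J
  init        0.02807      0.5304     0.05629       6.208
  Δ         -0.009128    0.009128    0.003043    0.006085
  eq          0.01894      0.5395     0.05933       6.214
  solve Keq expr → x = 0.003043; check Q = 5.2940e+04
Then remove 1.018 M of J.
Step 2:
                    L           E           B           J
  init        0.01894      0.5395     0.05933       5.196
  Δ         -0.002002    0.002002  6.6718e-04    0.001334
  eq          0.01694      0.5415        0.06       5.197
  solve Keq expr → x = 6.6718e-04; check Q = 5.2940e+04
Then add 0.01184 M of B.
Step 3:
                    L           E           B           J
  init        0.01694      0.5415     0.07184       5.197
  Δ        9.8643e-04 -9.8643e-04 -3.2881e-04 -6.5762e-04
  eq          0.01793      0.5405     0.07151       5.197
  solve Keq expr → x = -3.2881e-04; check Q = 5.2940e+04

Direction: reverse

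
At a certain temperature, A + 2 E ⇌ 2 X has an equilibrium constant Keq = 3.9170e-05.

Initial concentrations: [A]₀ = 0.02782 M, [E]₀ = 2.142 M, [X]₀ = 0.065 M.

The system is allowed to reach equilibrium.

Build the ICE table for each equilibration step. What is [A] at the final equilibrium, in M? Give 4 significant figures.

[A]_eq = 0.05865 M

Q₀ = 0.0331 vs Keq = 3.9170e-05 ⇒ Q>K, reverse
Step 1:
                   A          E          X
  Initial    0.02782      2.142      0.065
  Change     0.03083    0.06166   -0.06166
  Equil      0.05865      2.204    0.00334
  solve Keq expr → x = -0.03083; check Q = 3.9170e-05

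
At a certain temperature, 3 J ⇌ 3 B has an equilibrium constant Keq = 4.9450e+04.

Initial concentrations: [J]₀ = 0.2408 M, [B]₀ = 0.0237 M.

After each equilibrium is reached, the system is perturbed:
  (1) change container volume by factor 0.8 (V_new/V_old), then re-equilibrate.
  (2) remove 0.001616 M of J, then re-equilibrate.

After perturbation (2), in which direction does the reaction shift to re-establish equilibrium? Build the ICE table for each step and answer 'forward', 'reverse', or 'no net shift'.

Direction: reverse

Q₀ = 9.5340e-04 vs Keq = 4.9450e+04 ⇒ Q<K, forward
Step 1:
                   J          B
  init        0.2408     0.0237
  Δ          -0.2338     0.2338
  eq        0.007015     0.2575
  solve Keq expr → x = 0.07793; check Q = 4.9450e+04
Then change container volume by factor 0.8 (V_new/V_old).
Step 2:
                   J          B
  init      0.008769     0.3219
  Δ                0          0
  eq        0.008769     0.3219
  solve Keq expr → x = 0; check Q = 4.9450e+04
Then remove 0.001616 M of J.
Step 3:
                   J          B
  init      0.007153     0.3219
  Δ         0.001573  -0.001573
  eq        0.008726     0.3203
  solve Keq expr → x = -5.2438e-04; check Q = 4.9450e+04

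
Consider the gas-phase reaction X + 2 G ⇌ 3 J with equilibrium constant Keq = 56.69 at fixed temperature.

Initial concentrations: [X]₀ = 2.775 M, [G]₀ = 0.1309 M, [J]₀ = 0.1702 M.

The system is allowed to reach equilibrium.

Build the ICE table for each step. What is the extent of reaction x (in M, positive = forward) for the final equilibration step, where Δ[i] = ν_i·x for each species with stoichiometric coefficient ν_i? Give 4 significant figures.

Q₀ = 0.1037 vs Keq = 56.69 ⇒ Q<K, forward
Step 1:
                   X          G          J
  Initial      2.775     0.1309     0.1702
  Change    -0.05738    -0.1148     0.1721
  Equil        2.718    0.01614     0.3423
  solve Keq expr → x = 0.05738; check Q = 56.69

x = 0.05738 M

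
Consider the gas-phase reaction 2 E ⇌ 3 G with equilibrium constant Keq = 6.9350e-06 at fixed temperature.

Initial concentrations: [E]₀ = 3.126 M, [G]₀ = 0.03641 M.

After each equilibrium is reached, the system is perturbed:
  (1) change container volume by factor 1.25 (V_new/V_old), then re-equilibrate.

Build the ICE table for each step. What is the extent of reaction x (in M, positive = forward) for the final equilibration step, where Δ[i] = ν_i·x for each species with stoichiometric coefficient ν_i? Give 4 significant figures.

Q₀ = 4.9395e-06 vs Keq = 6.9350e-06 ⇒ Q<K, forward
Step 1:
                  E         G
  init        3.126   0.03641
  Δ        -0.00289  0.004335
  eq          3.123   0.04074
  solve Keq expr → x = 0.001445; check Q = 6.9350e-06
Then change container volume by factor 1.25 (V_new/V_old).
Step 2:
                  E         G
  init        2.498    0.0326
  Δ       -0.001668  0.002501
  eq          2.497    0.0351
  solve Keq expr → x = 8.3378e-04; check Q = 6.9350e-06

x = 8.3378e-04 M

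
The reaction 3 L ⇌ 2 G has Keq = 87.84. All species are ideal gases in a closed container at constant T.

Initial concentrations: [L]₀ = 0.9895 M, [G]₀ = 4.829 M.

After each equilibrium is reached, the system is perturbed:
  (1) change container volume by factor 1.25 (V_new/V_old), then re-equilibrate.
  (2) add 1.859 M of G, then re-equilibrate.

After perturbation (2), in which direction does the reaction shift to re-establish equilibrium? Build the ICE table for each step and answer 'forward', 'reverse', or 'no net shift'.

Direction: reverse

Q₀ = 24.07 vs Keq = 87.84 ⇒ Q<K, forward
Step 1:
                    L           G
  I            0.9895       4.829
  C           -0.3276      0.2184
  E            0.6619       5.047
  solve Keq expr → x = 0.1092; check Q = 87.84
Then change container volume by factor 1.25 (V_new/V_old).
Step 2:
                    L           G
  I            0.5295       4.038
  C           0.03847    -0.02565
  E             0.568       4.012
  solve Keq expr → x = -0.01282; check Q = 87.84
Then add 1.859 M of G.
Step 3:
                    L           G
  I             0.568       5.871
  C            0.1555     -0.1036
  E            0.7235       5.768
  solve Keq expr → x = -0.05182; check Q = 87.84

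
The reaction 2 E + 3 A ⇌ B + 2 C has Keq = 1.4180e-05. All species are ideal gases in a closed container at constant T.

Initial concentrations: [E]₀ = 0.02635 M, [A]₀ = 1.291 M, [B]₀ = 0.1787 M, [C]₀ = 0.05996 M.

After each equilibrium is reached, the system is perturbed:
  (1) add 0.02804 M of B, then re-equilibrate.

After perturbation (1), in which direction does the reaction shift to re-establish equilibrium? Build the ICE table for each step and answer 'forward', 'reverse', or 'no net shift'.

Q₀ = 0.43 vs Keq = 1.4180e-05 ⇒ Q>K, reverse
Step 1:
                   E          A          B          C
  I          0.02635      1.291     0.1787    0.05996
  C          0.05862    0.08793   -0.02931   -0.05862
  E          0.08497      1.379     0.1494    0.00134
  solve Keq expr → x = -0.02931; check Q = 1.4180e-05
Then add 0.02804 M of B.
Step 2:
                   E          A          B          C
  I          0.08497      1.379     0.1774    0.00134
  C       1.0849e-04 1.6274e-04 -5.4247e-05 -1.0849e-04
  E          0.08508      1.379     0.1774   0.001232
  solve Keq expr → x = -5.4247e-05; check Q = 1.4180e-05

Direction: reverse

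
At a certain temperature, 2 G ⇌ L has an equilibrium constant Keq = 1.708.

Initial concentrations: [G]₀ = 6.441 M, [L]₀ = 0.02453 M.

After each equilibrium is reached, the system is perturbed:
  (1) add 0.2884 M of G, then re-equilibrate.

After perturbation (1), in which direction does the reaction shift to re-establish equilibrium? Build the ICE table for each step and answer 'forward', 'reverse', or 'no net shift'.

Direction: forward

Q₀ = 5.9128e-04 vs Keq = 1.708 ⇒ Q<K, forward
Step 1:
                   G          L
  init         6.441    0.02453
  Δ           -5.201      2.601
  eq            1.24      2.625
  solve Keq expr → x = 2.601; check Q = 1.708
Then add 0.2884 M of G.
Step 2:
                   G          L
  init         1.528      2.625
  Δ          -0.2583     0.1291
  eq            1.27      2.754
  solve Keq expr → x = 0.1291; check Q = 1.708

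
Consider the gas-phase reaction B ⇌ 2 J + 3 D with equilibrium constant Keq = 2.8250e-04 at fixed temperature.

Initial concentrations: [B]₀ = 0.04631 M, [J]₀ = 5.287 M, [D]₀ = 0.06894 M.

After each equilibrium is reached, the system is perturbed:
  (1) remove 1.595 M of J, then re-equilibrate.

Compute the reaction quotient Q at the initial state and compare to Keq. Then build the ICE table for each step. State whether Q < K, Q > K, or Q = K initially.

Q₀ = 0.1978 vs Keq = 2.8250e-04 ⇒ Q>K, reverse
Step 1:
                  B         J         D
  I         0.04631     5.287   0.06894
  C         0.02005  -0.04009  -0.06014
  E         0.06636     5.247  0.008798
  solve Keq expr → x = -0.02005; check Q = 2.8250e-04
Then remove 1.595 M of J.
Step 2:
                  B         J         D
  I         0.06636     3.652  0.008798
  C       -7.8554e-04  0.001571  0.002357
  E         0.06557     3.653   0.01115
  solve Keq expr → x = 7.8554e-04; check Q = 2.8250e-04

Q₀ = 0.1978; Q > K (proceeds reverse)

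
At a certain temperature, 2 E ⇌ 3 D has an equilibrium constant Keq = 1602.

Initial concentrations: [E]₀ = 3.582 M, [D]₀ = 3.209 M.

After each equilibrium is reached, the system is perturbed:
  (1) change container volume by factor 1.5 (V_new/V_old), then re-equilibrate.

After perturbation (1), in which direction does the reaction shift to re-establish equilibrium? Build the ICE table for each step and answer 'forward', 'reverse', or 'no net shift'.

Direction: forward

Q₀ = 2.575 vs Keq = 1602 ⇒ Q<K, forward
Step 1:
                   E          D
  I            3.582      3.209
  C           -3.041      4.561
  E           0.5412       7.77
  solve Keq expr → x = 1.52; check Q = 1602
Then change container volume by factor 1.5 (V_new/V_old).
Step 2:
                   E          D
  I           0.3608       5.18
  C         -0.05866      0.088
  E           0.3021      5.268
  solve Keq expr → x = 0.02933; check Q = 1602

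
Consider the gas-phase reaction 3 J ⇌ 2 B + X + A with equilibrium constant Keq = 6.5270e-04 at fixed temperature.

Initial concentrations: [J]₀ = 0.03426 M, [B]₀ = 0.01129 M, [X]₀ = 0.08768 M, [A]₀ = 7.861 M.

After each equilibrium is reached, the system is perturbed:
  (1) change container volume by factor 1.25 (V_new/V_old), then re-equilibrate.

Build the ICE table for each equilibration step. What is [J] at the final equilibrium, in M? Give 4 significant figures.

Q₀ = 2.185 vs Keq = 6.5270e-04 ⇒ Q>K, reverse
Step 1:
                    J           B           X           A
  I           0.03426     0.01129     0.08768       7.861
  C           0.01639    -0.01093   -0.005464   -0.005464
  E           0.05065  3.6239e-04     0.08222       7.856
  solve Keq expr → x = -0.005464; check Q = 6.5270e-04
Then change container volume by factor 1.25 (V_new/V_old).
Step 2:
                    J           B           X           A
  I           0.04052  2.8991e-04     0.06577       6.284
  C       -5.0361e-05  3.3574e-05  1.6787e-05  1.6787e-05
  E           0.04047  3.2349e-04     0.06579       6.284
  solve Keq expr → x = 1.6787e-05; check Q = 6.5270e-04

[J]_eq = 0.04047 M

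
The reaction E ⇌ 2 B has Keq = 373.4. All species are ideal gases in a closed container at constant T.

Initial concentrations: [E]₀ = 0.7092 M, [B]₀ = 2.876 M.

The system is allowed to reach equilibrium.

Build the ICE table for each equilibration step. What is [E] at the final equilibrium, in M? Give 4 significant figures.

Q₀ = 11.66 vs Keq = 373.4 ⇒ Q<K, forward
Step 1:
                    E           B
  I            0.7092       2.876
  C            -0.662       1.324
  E           0.04724         4.2
  solve Keq expr → x = 0.662; check Q = 373.4

[E]_eq = 0.04724 M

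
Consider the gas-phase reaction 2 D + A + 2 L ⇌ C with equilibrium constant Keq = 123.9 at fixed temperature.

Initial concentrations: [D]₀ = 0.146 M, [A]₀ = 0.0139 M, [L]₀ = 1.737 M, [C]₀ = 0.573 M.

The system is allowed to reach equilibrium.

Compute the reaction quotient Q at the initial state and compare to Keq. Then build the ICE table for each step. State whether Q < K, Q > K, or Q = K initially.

Q₀ = 641; Q > K (proceeds reverse)

Q₀ = 641 vs Keq = 123.9 ⇒ Q>K, reverse
Step 1:
                    D           A           L           C
  Initial       0.146      0.0139       1.737       0.573
  Change      0.04701     0.02351     0.04701    -0.02351
  Equil         0.193     0.03741       1.784      0.5495
  solve Keq expr → x = -0.02351; check Q = 123.9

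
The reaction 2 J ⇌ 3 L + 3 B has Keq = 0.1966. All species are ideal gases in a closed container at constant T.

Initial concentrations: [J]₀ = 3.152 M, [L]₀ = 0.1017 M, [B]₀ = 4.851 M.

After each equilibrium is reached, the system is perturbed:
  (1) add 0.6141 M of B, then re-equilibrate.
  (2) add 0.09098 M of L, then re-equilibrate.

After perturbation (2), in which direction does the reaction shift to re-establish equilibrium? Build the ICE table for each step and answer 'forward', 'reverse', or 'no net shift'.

Q₀ = 0.01209 vs Keq = 0.1966 ⇒ Q<K, forward
Step 1:
                  J         L         B
  I           3.152    0.1017     4.851
  C        -0.09566    0.1435    0.1435
  E           3.056    0.2452     4.994
  solve Keq expr → x = 0.04783; check Q = 0.1966
Then add 0.6141 M of B.
Step 2:
                  J         L         B
  I           3.056    0.2452     5.609
  C         0.01671  -0.02507  -0.02507
  E           3.073    0.2201     5.584
  solve Keq expr → x = -0.008356; check Q = 0.1966
Then add 0.09098 M of L.
Step 3:
                  J         L         B
  I           3.073    0.3111     5.584
  C         0.05657  -0.08485  -0.08485
  E            3.13    0.2263     5.499
  solve Keq expr → x = -0.02828; check Q = 0.1966

Direction: reverse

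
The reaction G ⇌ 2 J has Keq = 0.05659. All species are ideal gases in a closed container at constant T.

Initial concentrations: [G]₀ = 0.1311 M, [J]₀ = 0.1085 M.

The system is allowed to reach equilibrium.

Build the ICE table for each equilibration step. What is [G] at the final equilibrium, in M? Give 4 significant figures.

Q₀ = 0.0898 vs Keq = 0.05659 ⇒ Q>K, reverse
Step 1:
                    G           J
  I            0.1311      0.1085
  C           0.00963    -0.01926
  E            0.1407     0.08924
  solve Keq expr → x = -0.00963; check Q = 0.05659

[G]_eq = 0.1407 M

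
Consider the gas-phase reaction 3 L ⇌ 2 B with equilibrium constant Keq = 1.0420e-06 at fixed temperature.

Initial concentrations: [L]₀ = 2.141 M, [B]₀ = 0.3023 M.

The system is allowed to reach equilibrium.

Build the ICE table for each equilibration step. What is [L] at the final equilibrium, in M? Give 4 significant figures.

Q₀ = 0.009312 vs Keq = 1.0420e-06 ⇒ Q>K, reverse
Step 1:
                   L          B
  I            2.141     0.3023
  C           0.4471     -0.298
  E            2.588    0.00425
  solve Keq expr → x = -0.149; check Q = 1.0420e-06

[L]_eq = 2.588 M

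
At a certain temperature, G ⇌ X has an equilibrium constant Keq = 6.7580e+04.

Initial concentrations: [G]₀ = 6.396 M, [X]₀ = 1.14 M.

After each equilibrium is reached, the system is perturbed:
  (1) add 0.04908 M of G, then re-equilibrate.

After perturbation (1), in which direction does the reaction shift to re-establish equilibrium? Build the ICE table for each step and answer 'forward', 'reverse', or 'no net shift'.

Direction: forward

Q₀ = 0.1782 vs Keq = 6.7580e+04 ⇒ Q<K, forward
Step 1:
                  G         X
  Initial     6.396      1.14
  Change     -6.396     6.396
  Equil   1.1151e-04     7.536
  solve Keq expr → x = 6.396; check Q = 6.7580e+04
Then add 0.04908 M of G.
Step 2:
                  G         X
  Initial   0.04919     7.536
  Change   -0.04908   0.04908
  Equil   1.1224e-04     7.585
  solve Keq expr → x = 0.04908; check Q = 6.7580e+04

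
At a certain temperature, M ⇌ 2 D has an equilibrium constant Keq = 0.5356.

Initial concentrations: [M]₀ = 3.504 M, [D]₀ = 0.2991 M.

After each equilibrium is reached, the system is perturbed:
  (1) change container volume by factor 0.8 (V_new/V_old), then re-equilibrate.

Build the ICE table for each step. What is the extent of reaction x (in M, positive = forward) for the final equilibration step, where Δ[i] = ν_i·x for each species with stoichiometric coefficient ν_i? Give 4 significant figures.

x = -0.0767 M

Q₀ = 0.02553 vs Keq = 0.5356 ⇒ Q<K, forward
Step 1:
                    M           D
  I             3.504      0.2991
  C           -0.4861      0.9723
  E             3.018       1.271
  solve Keq expr → x = 0.4861; check Q = 0.5356
Then change container volume by factor 0.8 (V_new/V_old).
Step 2:
                    M           D
  I             3.772       1.589
  C            0.0767     -0.1534
  E             3.849       1.436
  solve Keq expr → x = -0.0767; check Q = 0.5356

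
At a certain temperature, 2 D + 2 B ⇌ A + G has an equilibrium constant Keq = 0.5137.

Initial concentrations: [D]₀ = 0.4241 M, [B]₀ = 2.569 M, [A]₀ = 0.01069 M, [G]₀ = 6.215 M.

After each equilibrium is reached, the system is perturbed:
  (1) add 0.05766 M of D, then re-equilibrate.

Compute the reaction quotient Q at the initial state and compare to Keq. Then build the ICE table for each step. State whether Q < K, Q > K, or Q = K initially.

Q₀ = 0.05597 vs Keq = 0.5137 ⇒ Q<K, forward
Step 1:
                  D         B         A         G
  I          0.4241     2.569   0.01069     6.215
  C        -0.09068  -0.09068   0.04534   0.04534
  E          0.3334     2.478   0.05603      6.26
  solve Keq expr → x = 0.04534; check Q = 0.5137
Then add 0.05766 M of D.
Step 2:
                  D         B         A         G
  I          0.3911     2.478   0.05603      6.26
  C        -0.02232  -0.02232   0.01116   0.01116
  E          0.3688     2.456   0.06719     6.271
  solve Keq expr → x = 0.01116; check Q = 0.5137

Q₀ = 0.05597; Q < K (proceeds forward)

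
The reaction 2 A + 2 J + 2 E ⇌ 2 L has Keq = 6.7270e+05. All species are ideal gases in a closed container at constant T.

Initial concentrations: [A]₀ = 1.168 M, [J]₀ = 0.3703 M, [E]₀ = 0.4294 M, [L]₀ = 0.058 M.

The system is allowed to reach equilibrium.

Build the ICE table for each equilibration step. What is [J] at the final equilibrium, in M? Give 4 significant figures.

[J]_eq = 0.009261 M

Q₀ = 0.09753 vs Keq = 6.7270e+05 ⇒ Q<K, forward
Step 1:
                   A          J          E          L
  I            1.168     0.3703     0.4294      0.058
  C           -0.361     -0.361     -0.361      0.361
  E            0.807   0.009261    0.06836      0.419
  solve Keq expr → x = 0.1805; check Q = 6.7270e+05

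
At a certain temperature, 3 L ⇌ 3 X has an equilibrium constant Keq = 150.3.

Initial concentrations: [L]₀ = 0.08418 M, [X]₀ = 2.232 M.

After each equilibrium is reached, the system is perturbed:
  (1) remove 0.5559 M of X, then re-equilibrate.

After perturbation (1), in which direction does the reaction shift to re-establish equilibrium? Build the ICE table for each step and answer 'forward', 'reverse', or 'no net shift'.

Q₀ = 1.8640e+04 vs Keq = 150.3 ⇒ Q>K, reverse
Step 1:
                  L         X
  Initial   0.08418     2.232
  Change     0.2825   -0.2825
  Equil      0.3667      1.95
  solve Keq expr → x = -0.09416; check Q = 150.3
Then remove 0.5559 M of X.
Step 2:
                  L         X
  Initial    0.3667     1.394
  Change     -0.088     0.088
  Equil      0.2787     1.482
  solve Keq expr → x = 0.02933; check Q = 150.3

Direction: forward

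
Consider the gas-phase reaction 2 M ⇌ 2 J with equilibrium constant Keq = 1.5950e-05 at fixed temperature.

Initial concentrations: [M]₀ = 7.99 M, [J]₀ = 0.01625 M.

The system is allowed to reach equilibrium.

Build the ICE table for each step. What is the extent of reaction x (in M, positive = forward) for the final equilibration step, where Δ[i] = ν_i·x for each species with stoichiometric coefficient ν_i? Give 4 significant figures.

x = 0.007799 M

Q₀ = 4.1363e-06 vs Keq = 1.5950e-05 ⇒ Q<K, forward
Step 1:
                   M          J
  Initial       7.99    0.01625
  Change     -0.0156     0.0156
  Equil        7.974    0.03185
  solve Keq expr → x = 0.007799; check Q = 1.5950e-05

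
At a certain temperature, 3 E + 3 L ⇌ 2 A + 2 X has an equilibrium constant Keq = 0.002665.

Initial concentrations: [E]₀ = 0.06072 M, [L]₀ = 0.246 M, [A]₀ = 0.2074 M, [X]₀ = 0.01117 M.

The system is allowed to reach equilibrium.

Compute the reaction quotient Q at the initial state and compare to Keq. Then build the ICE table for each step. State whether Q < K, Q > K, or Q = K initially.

Q₀ = 1.61 vs Keq = 0.002665 ⇒ Q>K, reverse
Step 1:
                   E          L          A          X
  I          0.06072      0.246     0.2074    0.01117
  C          0.01564    0.01564   -0.01043   -0.01043
  E          0.07636     0.2616      0.197 7.4021e-04
  solve Keq expr → x = -0.005215; check Q = 0.002665

Q₀ = 1.61; Q > K (proceeds reverse)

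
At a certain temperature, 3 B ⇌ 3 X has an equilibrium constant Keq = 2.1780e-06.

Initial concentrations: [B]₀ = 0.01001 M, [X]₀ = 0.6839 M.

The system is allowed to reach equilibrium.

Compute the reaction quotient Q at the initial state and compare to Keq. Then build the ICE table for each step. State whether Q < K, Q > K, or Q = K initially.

Q₀ = 3.1892e+05 vs Keq = 2.1780e-06 ⇒ Q>K, reverse
Step 1:
                   B          X
  Initial    0.01001     0.6839
  Change       0.675     -0.675
  Equil        0.685    0.00888
  solve Keq expr → x = -0.225; check Q = 2.1780e-06

Q₀ = 3.1892e+05; Q > K (proceeds reverse)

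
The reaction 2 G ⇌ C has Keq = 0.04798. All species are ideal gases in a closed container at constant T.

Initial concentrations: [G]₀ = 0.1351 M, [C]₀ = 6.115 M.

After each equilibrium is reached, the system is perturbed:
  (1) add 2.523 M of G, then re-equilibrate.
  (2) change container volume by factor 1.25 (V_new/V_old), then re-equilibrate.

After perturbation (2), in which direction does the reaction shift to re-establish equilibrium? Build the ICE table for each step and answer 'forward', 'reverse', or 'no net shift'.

Q₀ = 335 vs Keq = 0.04798 ⇒ Q>K, reverse
Step 1:
                    G           C
  Initial      0.1351       6.115
  Change        7.145      -3.572
  Equil          7.28       2.543
  solve Keq expr → x = -3.572; check Q = 0.04798
Then add 2.523 M of G.
Step 2:
                    G           C
  Initial       9.803       2.543
  Change       -1.511      0.7557
  Equil         8.291       3.298
  solve Keq expr → x = 0.7557; check Q = 0.04798
Then change container volume by factor 1.25 (V_new/V_old).
Step 3:
                    G           C
  Initial       6.633       2.639
  Change       0.4556     -0.2278
  Equil         7.089       2.411
  solve Keq expr → x = -0.2278; check Q = 0.04798

Direction: reverse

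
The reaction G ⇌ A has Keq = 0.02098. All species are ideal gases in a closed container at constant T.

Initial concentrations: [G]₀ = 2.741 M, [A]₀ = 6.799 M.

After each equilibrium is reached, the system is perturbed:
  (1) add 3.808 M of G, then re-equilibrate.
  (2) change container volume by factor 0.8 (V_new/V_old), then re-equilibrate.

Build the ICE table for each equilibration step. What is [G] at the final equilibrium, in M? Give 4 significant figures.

[G]_eq = 16.34 M

Q₀ = 2.48 vs Keq = 0.02098 ⇒ Q>K, reverse
Step 1:
                    G           A
  init          2.741       6.799
  Δ             6.603      -6.603
  eq            9.344       0.196
  solve Keq expr → x = -6.603; check Q = 0.02098
Then add 3.808 M of G.
Step 2:
                    G           A
  init          13.15       0.196
  Δ          -0.07825     0.07825
  eq            13.07      0.2743
  solve Keq expr → x = 0.07825; check Q = 0.02098
Then change container volume by factor 0.8 (V_new/V_old).
Step 3:
                    G           A
  init          16.34      0.3429
  Δ                 0           0
  eq            16.34      0.3429
  solve Keq expr → x = 0; check Q = 0.02098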